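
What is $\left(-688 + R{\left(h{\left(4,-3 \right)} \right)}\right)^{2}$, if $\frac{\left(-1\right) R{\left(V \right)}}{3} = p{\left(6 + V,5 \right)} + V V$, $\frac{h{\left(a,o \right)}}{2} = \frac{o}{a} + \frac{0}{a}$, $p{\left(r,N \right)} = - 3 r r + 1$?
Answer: $\frac{1062961}{4} \approx 2.6574 \cdot 10^{5}$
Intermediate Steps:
$p{\left(r,N \right)} = 1 - 3 r^{2}$ ($p{\left(r,N \right)} = - 3 r^{2} + 1 = 1 - 3 r^{2}$)
$h{\left(a,o \right)} = \frac{2 o}{a}$ ($h{\left(a,o \right)} = 2 \left(\frac{o}{a} + \frac{0}{a}\right) = 2 \left(\frac{o}{a} + 0\right) = 2 \frac{o}{a} = \frac{2 o}{a}$)
$R{\left(V \right)} = -3 - 3 V^{2} + 9 \left(6 + V\right)^{2}$ ($R{\left(V \right)} = - 3 \left(\left(1 - 3 \left(6 + V\right)^{2}\right) + V V\right) = - 3 \left(\left(1 - 3 \left(6 + V\right)^{2}\right) + V^{2}\right) = - 3 \left(1 + V^{2} - 3 \left(6 + V\right)^{2}\right) = -3 - 3 V^{2} + 9 \left(6 + V\right)^{2}$)
$\left(-688 + R{\left(h{\left(4,-3 \right)} \right)}\right)^{2} = \left(-688 + \left(321 + 6 \left(2 \left(-3\right) \frac{1}{4}\right)^{2} + 108 \cdot 2 \left(-3\right) \frac{1}{4}\right)\right)^{2} = \left(-688 + \left(321 + 6 \left(- \frac{3}{2}\right)^{2} + 108 \left(- \frac{3}{2}\right)\right)\right)^{2} = \left(-688 + \left(321 + 6 \cdot \frac{9}{4} - 162\right)\right)^{2} = \left(-688 + \left(321 + \frac{27}{2} - 162\right)\right)^{2} = \left(-688 + \frac{345}{2}\right)^{2} = \left(- \frac{1031}{2}\right)^{2} = \frac{1062961}{4}$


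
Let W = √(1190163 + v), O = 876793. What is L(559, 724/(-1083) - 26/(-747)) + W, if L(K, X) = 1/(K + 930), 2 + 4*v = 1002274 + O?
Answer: 1/1489 + √6639717/2 ≈ 1288.4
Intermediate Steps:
v = 1879065/4 (v = -½ + (1002274 + 876793)/4 = -½ + (¼)*1879067 = -½ + 1879067/4 = 1879065/4 ≈ 4.6977e+5)
L(K, X) = 1/(930 + K)
W = √6639717/2 (W = √(1190163 + 1879065/4) = √(6639717/4) = √6639717/2 ≈ 1288.4)
L(559, 724/(-1083) - 26/(-747)) + W = 1/(930 + 559) + √6639717/2 = 1/1489 + √6639717/2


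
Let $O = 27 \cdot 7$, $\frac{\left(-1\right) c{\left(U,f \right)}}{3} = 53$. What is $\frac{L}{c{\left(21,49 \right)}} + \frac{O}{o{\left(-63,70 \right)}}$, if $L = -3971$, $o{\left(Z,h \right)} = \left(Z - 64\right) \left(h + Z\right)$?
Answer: $\frac{500024}{20193} \approx 24.762$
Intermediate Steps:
$o{\left(Z,h \right)} = \left(-64 + Z\right) \left(Z + h\right)$
$c{\left(U,f \right)} = -159$ ($c{\left(U,f \right)} = \left(-3\right) 53 = -159$)
$O = 189$
$\frac{L}{c{\left(21,49 \right)}} + \frac{O}{o{\left(-63,70 \right)}} = - \frac{3971}{-159} + \frac{189}{\left(-63\right)^{2} - -4032 - 4480 - 4410} = \left(-3971\right) \left(- \frac{1}{159}\right) + \frac{189}{3969 + 4032 - 4480 - 4410} = \frac{3971}{159} + \frac{189}{-889} = \frac{3971}{159} + 189 \left(- \frac{1}{889}\right) = \frac{3971}{159} - \frac{27}{127} = \frac{500024}{20193}$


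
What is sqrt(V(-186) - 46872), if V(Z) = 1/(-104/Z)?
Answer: I*sqrt(31684263)/26 ≈ 216.5*I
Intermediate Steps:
V(Z) = -Z/104
sqrt(V(-186) - 46872) = sqrt(-1/104*(-186) - 46872) = sqrt(93/52 - 46872) = sqrt(-2437251/52) = I*sqrt(31684263)/26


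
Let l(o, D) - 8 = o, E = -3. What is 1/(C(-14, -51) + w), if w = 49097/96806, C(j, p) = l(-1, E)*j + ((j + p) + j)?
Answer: -96806/17085565 ≈ -0.0056660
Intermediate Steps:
l(o, D) = 8 + o
C(j, p) = p + 9*j (C(j, p) = (8 - 1)*j + ((j + p) + j) = 7*j + (p + 2*j) = p + 9*j)
w = 49097/96806 (w = 49097*(1/96806) = 49097/96806 ≈ 0.50717)
1/(C(-14, -51) + w) = 1/((-51 + 9*(-14)) + 49097/96806) = 1/((-51 - 126) + 49097/96806) = 1/(-177 + 49097/96806) = 1/(-17085565/96806) = -96806/17085565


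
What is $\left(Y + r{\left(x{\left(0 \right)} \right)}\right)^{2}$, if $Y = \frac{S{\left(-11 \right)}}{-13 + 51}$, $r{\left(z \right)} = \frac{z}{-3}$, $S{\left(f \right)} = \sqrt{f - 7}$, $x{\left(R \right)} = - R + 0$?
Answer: $- \frac{9}{722} \approx -0.012465$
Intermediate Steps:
$x{\left(R \right)} = - R$
$S{\left(f \right)} = \sqrt{-7 + f}$
$r{\left(z \right)} = - \frac{z}{3}$ ($r{\left(z \right)} = z \left(- \frac{1}{3}\right) = - \frac{z}{3}$)
$Y = \frac{3 i \sqrt{2}}{38}$ ($Y = \frac{\sqrt{-7 - 11}}{-13 + 51} = \frac{\sqrt{-18}}{38} = 3 i \sqrt{2} \cdot \frac{1}{38} = \frac{3 i \sqrt{2}}{38} \approx 0.11165 i$)
$\left(Y + r{\left(x{\left(0 \right)} \right)}\right)^{2} = \left(\frac{3 i \sqrt{2}}{38} - \frac{\left(-1\right) 0}{3}\right)^{2} = \left(\frac{3 i \sqrt{2}}{38} - 0\right)^{2} = \left(\frac{3 i \sqrt{2}}{38} + 0\right)^{2} = \left(\frac{3 i \sqrt{2}}{38}\right)^{2} = - \frac{9}{722}$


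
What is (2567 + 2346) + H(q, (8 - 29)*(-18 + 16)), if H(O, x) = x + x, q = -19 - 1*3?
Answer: 4997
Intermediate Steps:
q = -22 (q = -19 - 3 = -22)
H(O, x) = 2*x
(2567 + 2346) + H(q, (8 - 29)*(-18 + 16)) = (2567 + 2346) + 2*((8 - 29)*(-18 + 16)) = 4913 + 2*(-21*(-2)) = 4913 + 2*42 = 4913 + 84 = 4997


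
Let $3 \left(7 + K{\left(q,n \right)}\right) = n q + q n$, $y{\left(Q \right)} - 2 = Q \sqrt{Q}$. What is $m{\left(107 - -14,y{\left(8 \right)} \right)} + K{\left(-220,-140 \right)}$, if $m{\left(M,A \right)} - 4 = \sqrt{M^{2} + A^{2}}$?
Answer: $\frac{61591}{3} + \sqrt{15157 + 64 \sqrt{2}} \approx 20654.0$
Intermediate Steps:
$y{\left(Q \right)} = 2 + Q^{\frac{3}{2}}$ ($y{\left(Q \right)} = 2 + Q \sqrt{Q} = 2 + Q^{\frac{3}{2}}$)
$m{\left(M,A \right)} = 4 + \sqrt{A^{2} + M^{2}}$ ($m{\left(M,A \right)} = 4 + \sqrt{M^{2} + A^{2}} = 4 + \sqrt{A^{2} + M^{2}}$)
$K{\left(q,n \right)} = -7 + \frac{2 n q}{3}$ ($K{\left(q,n \right)} = -7 + \frac{n q + q n}{3} = -7 + \frac{n q + n q}{3} = -7 + \frac{2 n q}{3}$)
$m{\left(107 - -14,y{\left(8 \right)} \right)} + K{\left(-220,-140 \right)} = \left(4 + \sqrt{\left(2 + 8^{\frac{3}{2}}\right)^{2} + \left(107 - -14\right)^{2}}\right) - \left(7 + \frac{280}{3} \left(-220\right)\right) = \left(4 + \sqrt{\left(2 + 16 \sqrt{2}\right)^{2} + \left(107 + 14\right)^{2}}\right) + \left(-7 + \frac{61600}{3}\right) = \left(4 + \sqrt{\left(2 + 16 \sqrt{2}\right)^{2} + 121^{2}}\right) + \frac{61579}{3} = \left(4 + \sqrt{\left(2 + 16 \sqrt{2}\right)^{2} + 14641}\right) + \frac{61579}{3} = \left(4 + \sqrt{14641 + \left(2 + 16 \sqrt{2}\right)^{2}}\right) + \frac{61579}{3} = \frac{61591}{3} + \sqrt{14641 + \left(2 + 16 \sqrt{2}\right)^{2}}$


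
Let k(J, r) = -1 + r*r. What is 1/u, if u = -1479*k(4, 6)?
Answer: -1/51765 ≈ -1.9318e-5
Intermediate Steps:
k(J, r) = -1 + r²
u = -51765 (u = -1479*(-1 + 6²) = -1479*(-1 + 36) = -1479*35 = -51765)
1/u = 1/(-51765) = -1/51765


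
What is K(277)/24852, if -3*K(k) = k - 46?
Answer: -77/24852 ≈ -0.0030983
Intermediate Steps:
K(k) = 46/3 - k/3 (K(k) = -(k - 46)/3 = -(-46 + k)/3 = 46/3 - k/3)
K(277)/24852 = (46/3 - ⅓*277)/24852 = (46/3 - 277/3)*(1/24852) = -77*1/24852 = -77/24852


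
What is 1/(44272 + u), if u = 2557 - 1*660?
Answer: 1/46169 ≈ 2.1660e-5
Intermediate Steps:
u = 1897 (u = 2557 - 660 = 1897)
1/(44272 + u) = 1/(44272 + 1897) = 1/46169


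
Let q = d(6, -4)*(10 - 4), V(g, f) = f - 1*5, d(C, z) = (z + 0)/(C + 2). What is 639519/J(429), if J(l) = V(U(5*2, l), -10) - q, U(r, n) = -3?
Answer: -213173/4 ≈ -53293.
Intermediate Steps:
d(C, z) = z/(2 + C)
V(g, f) = -5 + f (V(g, f) = f - 5 = -5 + f)
q = -3 (q = (-4/(2 + 6))*(10 - 4) = -4/8*6 = -4*⅛*6 = -½*6 = -3)
J(l) = -12 (J(l) = (-5 - 10) - 1*(-3) = -15 + 3 = -12)
639519/J(429) = 639519/(-12) = 639519*(-1/12) = -213173/4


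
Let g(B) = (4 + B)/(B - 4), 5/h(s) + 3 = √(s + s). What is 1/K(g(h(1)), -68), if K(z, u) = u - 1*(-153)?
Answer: 1/85 ≈ 0.011765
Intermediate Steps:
h(s) = 5/(-3 + √2*√s) (h(s) = 5/(-3 + √(s + s)) = 5/(-3 + √(2*s)) = 5/(-3 + √2*√s))
g(B) = (4 + B)/(-4 + B)
K(z, u) = 153 + u (K(z, u) = u + 153 = 153 + u)
1/K(g(h(1)), -68) = 1/(153 - 68) = 1/85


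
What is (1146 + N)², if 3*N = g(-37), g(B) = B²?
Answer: 23107249/9 ≈ 2.5675e+6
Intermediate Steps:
N = 1369/3 (N = (⅓)*(-37)² = (⅓)*1369 = 1369/3 ≈ 456.33)
(1146 + N)² = (1146 + 1369/3)² = (4807/3)² = 23107249/9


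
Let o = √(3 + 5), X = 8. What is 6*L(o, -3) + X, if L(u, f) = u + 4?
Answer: 32 + 12*√2 ≈ 48.971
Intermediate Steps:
o = 2*√2 (o = √8 = 2*√2 ≈ 2.8284)
L(u, f) = 4 + u
6*L(o, -3) + X = 6*(4 + 2*√2) + 8 = (24 + 12*√2) + 8 = 32 + 12*√2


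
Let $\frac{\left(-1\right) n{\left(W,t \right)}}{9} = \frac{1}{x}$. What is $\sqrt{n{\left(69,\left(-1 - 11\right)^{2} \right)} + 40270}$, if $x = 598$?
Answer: $\frac{\sqrt{14400707698}}{598} \approx 200.67$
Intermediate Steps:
$n{\left(W,t \right)} = - \frac{9}{598}$
$\sqrt{n{\left(69,\left(-1 - 11\right)^{2} \right)} + 40270} = \sqrt{- \frac{9}{598} + 40270} = \sqrt{\frac{24081451}{598}} = \frac{\sqrt{14400707698}}{598}$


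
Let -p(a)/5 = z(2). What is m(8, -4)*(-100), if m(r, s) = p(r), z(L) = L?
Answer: 1000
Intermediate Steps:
p(a) = -10 (p(a) = -5*2 = -10)
m(r, s) = -10
m(8, -4)*(-100) = -10*(-100) = 1000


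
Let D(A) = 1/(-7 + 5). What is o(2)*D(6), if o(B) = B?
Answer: -1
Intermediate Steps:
D(A) = -½ (D(A) = 1/(-2) = -½)
o(2)*D(6) = 2*(-½) = -1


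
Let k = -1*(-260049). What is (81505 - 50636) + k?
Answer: 290918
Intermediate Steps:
k = 260049
(81505 - 50636) + k = (81505 - 50636) + 260049 = 30869 + 260049 = 290918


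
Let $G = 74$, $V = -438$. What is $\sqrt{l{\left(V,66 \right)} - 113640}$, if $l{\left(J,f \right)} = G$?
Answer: $i \sqrt{113566} \approx 337.0 i$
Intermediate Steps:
$l{\left(J,f \right)} = 74$
$\sqrt{l{\left(V,66 \right)} - 113640} = \sqrt{74 - 113640} = \sqrt{-113566} = i \sqrt{113566}$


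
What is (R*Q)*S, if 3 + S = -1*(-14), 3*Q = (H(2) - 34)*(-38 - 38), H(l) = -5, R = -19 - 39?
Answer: -630344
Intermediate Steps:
R = -58
Q = 988 (Q = ((-5 - 34)*(-38 - 38))/3 = (-39*(-76))/3 = (1/3)*2964 = 988)
S = 11 (S = -3 - 1*(-14) = -3 + 14 = 11)
(R*Q)*S = -58*988*11 = -57304*11 = -630344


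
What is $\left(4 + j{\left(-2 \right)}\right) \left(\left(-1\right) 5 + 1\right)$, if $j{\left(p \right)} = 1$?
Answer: $-20$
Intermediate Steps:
$\left(4 + j{\left(-2 \right)}\right) \left(\left(-1\right) 5 + 1\right) = \left(4 + 1\right) \left(\left(-1\right) 5 + 1\right) = 5 \left(-5 + 1\right) = 5 \left(-4\right) = -20$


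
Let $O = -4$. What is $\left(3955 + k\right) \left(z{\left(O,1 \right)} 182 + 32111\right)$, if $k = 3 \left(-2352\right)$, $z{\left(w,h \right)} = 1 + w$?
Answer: $-97883065$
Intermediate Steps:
$k = -7056$
$\left(3955 + k\right) \left(z{\left(O,1 \right)} 182 + 32111\right) = \left(3955 - 7056\right) \left(\left(1 - 4\right) 182 + 32111\right) = - 3101 \left(\left(-3\right) 182 + 32111\right) = - 3101 \left(-546 + 32111\right) = \left(-3101\right) 31565 = -97883065$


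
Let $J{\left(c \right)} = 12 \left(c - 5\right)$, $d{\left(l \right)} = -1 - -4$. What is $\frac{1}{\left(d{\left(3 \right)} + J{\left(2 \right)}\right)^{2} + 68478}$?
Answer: $\frac{1}{69567} \approx 1.4375 \cdot 10^{-5}$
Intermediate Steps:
$d{\left(l \right)} = 3$ ($d{\left(l \right)} = -1 + 4 = 3$)
$J{\left(c \right)} = -60 + 12 c$ ($J{\left(c \right)} = 12 \left(-5 + c\right) = -60 + 12 c$)
$\frac{1}{\left(d{\left(3 \right)} + J{\left(2 \right)}\right)^{2} + 68478} = \frac{1}{\left(3 + \left(-60 + 12 \cdot 2\right)\right)^{2} + 68478} = \frac{1}{\left(3 + \left(-60 + 24\right)\right)^{2} + 68478} = \frac{1}{\left(3 - 36\right)^{2} + 68478} = \frac{1}{\left(-33\right)^{2} + 68478} = \frac{1}{1089 + 68478} = \frac{1}{69567}$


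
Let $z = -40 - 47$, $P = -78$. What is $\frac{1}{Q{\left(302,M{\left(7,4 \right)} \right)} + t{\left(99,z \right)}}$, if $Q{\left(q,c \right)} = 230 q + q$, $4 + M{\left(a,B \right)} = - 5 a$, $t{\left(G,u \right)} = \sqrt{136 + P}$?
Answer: $\frac{34881}{2433368293} - \frac{\sqrt{58}}{4866736586} \approx 1.4333 \cdot 10^{-5}$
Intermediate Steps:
$z = -87$ ($z = -40 - 47 = -87$)
$t{\left(G,u \right)} = \sqrt{58}$ ($t{\left(G,u \right)} = \sqrt{136 - 78} = \sqrt{58}$)
$M{\left(a,B \right)} = -4 - 5 a$
$Q{\left(q,c \right)} = 231 q$
$\frac{1}{Q{\left(302,M{\left(7,4 \right)} \right)} + t{\left(99,z \right)}} = \frac{1}{231 \cdot 302 + \sqrt{58}} = \frac{1}{69762 + \sqrt{58}}$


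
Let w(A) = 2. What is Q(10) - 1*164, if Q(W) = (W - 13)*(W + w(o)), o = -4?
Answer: -200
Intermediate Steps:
Q(W) = (-13 + W)*(2 + W) (Q(W) = (W - 13)*(W + 2) = (-13 + W)*(2 + W))
Q(10) - 1*164 = (-26 + 10² - 11*10) - 1*164 = (-26 + 100 - 110) - 164 = -36 - 164 = -200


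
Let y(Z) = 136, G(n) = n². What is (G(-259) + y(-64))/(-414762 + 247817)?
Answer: -67217/166945 ≈ -0.40263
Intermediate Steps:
(G(-259) + y(-64))/(-414762 + 247817) = ((-259)² + 136)/(-414762 + 247817) = (67081 + 136)/(-166945) = 67217*(-1/166945) = -67217/166945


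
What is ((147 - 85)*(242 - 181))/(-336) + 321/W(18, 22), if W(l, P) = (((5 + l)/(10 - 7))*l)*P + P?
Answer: -2864375/256872 ≈ -11.151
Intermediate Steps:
W(l, P) = P + P*l*(5/3 + l/3) (W(l, P) = (((5 + l)/3)*l)*P + P = (((5 + l)*(⅓))*l)*P + P = ((5/3 + l/3)*l)*P + P = (l*(5/3 + l/3))*P + P = P*l*(5/3 + l/3) + P = P + P*l*(5/3 + l/3))
((147 - 85)*(242 - 181))/(-336) + 321/W(18, 22) = ((147 - 85)*(242 - 181))/(-336) + 321/(((⅓)*22*(3 + 18² + 5*18))) = (62*61)*(-1/336) + 321/(((⅓)*22*(3 + 324 + 90))) = 3782*(-1/336) + 321/(((⅓)*22*417)) = -1891/168 + 321/3058 = -2864375/256872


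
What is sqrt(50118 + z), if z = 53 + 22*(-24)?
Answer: sqrt(49643) ≈ 222.81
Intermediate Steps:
z = -475 (z = 53 - 528 = -475)
sqrt(50118 + z) = sqrt(50118 - 475) = sqrt(49643)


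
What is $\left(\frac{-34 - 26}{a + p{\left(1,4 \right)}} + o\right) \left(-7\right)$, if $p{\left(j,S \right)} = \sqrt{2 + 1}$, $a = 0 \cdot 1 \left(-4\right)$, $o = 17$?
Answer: $-119 + 140 \sqrt{3} \approx 123.49$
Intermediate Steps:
$a = 0$ ($a = 0 \left(-4\right) = 0$)
$p{\left(j,S \right)} = \sqrt{3}$
$\left(\frac{-34 - 26}{a + p{\left(1,4 \right)}} + o\right) \left(-7\right) = \left(\frac{-34 - 26}{0 + \sqrt{3}} + 17\right) \left(-7\right) = \left(- \frac{60}{\sqrt{3}} + 17\right) \left(-7\right) = \left(- 60 \frac{\sqrt{3}}{3} + 17\right) \left(-7\right) = \left(- 20 \sqrt{3} + 17\right) \left(-7\right) = \left(17 - 20 \sqrt{3}\right) \left(-7\right) = -119 + 140 \sqrt{3}$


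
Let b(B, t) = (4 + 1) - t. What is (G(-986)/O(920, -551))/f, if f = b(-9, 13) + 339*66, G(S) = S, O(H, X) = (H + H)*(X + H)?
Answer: -493/7592809680 ≈ -6.4930e-8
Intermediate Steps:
O(H, X) = 2*H*(H + X) (O(H, X) = (2*H)*(H + X) = 2*H*(H + X))
b(B, t) = 5 - t
f = 22366 (f = (5 - 1*13) + 339*66 = (5 - 13) + 22374 = -8 + 22374 = 22366)
(G(-986)/O(920, -551))/f = -986*1/(1840*(920 - 551))/22366 = -986/(2*920*369)*(1/22366) = -986/678960*(1/22366) = -986*1/678960*(1/22366) = -493/339480*1/22366 = -493/7592809680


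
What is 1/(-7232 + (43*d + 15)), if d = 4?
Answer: -1/7045 ≈ -0.00014194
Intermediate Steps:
1/(-7232 + (43*d + 15)) = 1/(-7232 + (43*4 + 15)) = 1/(-7232 + (172 + 15)) = 1/(-7232 + 187) = 1/(-7045) = -1/7045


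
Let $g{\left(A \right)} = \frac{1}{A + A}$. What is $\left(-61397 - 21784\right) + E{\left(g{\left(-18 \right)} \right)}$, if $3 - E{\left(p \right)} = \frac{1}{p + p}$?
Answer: $-83160$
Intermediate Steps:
$g{\left(A \right)} = \frac{1}{2 A}$
$E{\left(p \right)} = 3 - \frac{1}{2 p}$ ($E{\left(p \right)} = 3 - \frac{1}{p + p} = 3 - \frac{1}{2 p}$)
$\left(-61397 - 21784\right) + E{\left(g{\left(-18 \right)} \right)} = \left(-61397 - 21784\right) - \left(-3 + \frac{1}{2 \frac{1}{2 \left(-18\right)}}\right) = -83181 - \left(-3 + \frac{1}{2 \cdot \frac{1}{2} \left(- \frac{1}{18}\right)}\right) = -83181 - \left(-3 + \frac{1}{2 \left(- \frac{1}{36}\right)}\right) = -83181 + \left(3 - -18\right) = -83181 + \left(3 + 18\right) = -83181 + 21 = -83160$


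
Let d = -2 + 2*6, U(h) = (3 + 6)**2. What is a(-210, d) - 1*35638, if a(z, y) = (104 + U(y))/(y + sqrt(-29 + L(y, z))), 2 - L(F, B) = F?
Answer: (-35638*sqrt(37) + 356195*I)/(sqrt(37) - 10*I) ≈ -35625.0 - 8.2139*I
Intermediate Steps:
L(F, B) = 2 - F
U(h) = 81 (U(h) = 9**2 = 81)
d = 10 (d = -2 + 12 = 10)
a(z, y) = 185/(y + sqrt(-27 - y)) (a(z, y) = (104 + 81)/(y + sqrt(-29 + (2 - y))) = 185/(y + sqrt(-27 - y)))
a(-210, d) - 1*35638 = 185/(10 + sqrt(-27 - 1*10)) - 1*35638 = 185/(10 + sqrt(-27 - 10)) - 35638 = 185/(10 + sqrt(-37)) - 35638 = 185/(10 + I*sqrt(37)) - 35638 = -35638 + 185/(10 + I*sqrt(37))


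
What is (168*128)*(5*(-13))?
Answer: -1397760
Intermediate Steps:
(168*128)*(5*(-13)) = 21504*(-65) = -1397760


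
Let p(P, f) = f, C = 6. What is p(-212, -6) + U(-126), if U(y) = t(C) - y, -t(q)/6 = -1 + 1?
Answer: 120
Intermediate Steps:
t(q) = 0 (t(q) = -6*(-1 + 1) = -6*0 = 0)
U(y) = -y (U(y) = 0 - y = -y)
p(-212, -6) + U(-126) = -6 - 1*(-126) = -6 + 126 = 120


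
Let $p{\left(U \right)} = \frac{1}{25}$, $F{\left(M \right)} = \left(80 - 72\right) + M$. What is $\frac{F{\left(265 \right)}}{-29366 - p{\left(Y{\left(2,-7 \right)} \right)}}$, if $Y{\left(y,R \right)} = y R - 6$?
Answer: $- \frac{2275}{244717} \approx -0.0092964$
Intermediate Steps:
$Y{\left(y,R \right)} = -6 + R y$ ($Y{\left(y,R \right)} = R y - 6 = -6 + R y$)
$F{\left(M \right)} = 8 + M$
$p{\left(U \right)} = \frac{1}{25}$
$\frac{F{\left(265 \right)}}{-29366 - p{\left(Y{\left(2,-7 \right)} \right)}} = \frac{8 + 265}{-29366 - \frac{1}{25}} = \frac{273}{-29366 - \frac{1}{25}} = \frac{273}{- \frac{734151}{25}} = 273 \left(- \frac{25}{734151}\right) = - \frac{2275}{244717}$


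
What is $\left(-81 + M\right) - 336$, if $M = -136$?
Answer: $-553$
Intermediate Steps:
$\left(-81 + M\right) - 336 = \left(-81 - 136\right) - 336 = -217 - 336 = -553$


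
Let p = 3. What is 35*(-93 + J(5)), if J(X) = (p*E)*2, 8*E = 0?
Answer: -3255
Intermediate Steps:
E = 0 (E = (⅛)*0 = 0)
J(X) = 0 (J(X) = (3*0)*2 = 0*2 = 0)
35*(-93 + J(5)) = 35*(-93 + 0) = 35*(-93) = -3255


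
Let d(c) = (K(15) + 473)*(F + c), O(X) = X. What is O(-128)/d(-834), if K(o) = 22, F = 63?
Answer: 128/381645 ≈ 0.00033539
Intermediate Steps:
d(c) = 31185 + 495*c (d(c) = (22 + 473)*(63 + c) = 495*(63 + c) = 31185 + 495*c)
O(-128)/d(-834) = -128/(31185 + 495*(-834)) = -128/(31185 - 412830) = -128/(-381645) = -128*(-1/381645) = 128/381645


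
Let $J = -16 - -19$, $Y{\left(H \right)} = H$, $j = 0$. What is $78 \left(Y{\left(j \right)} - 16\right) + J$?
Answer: $-1245$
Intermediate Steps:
$J = 3$ ($J = -16 + 19 = 3$)
$78 \left(Y{\left(j \right)} - 16\right) + J = 78 \left(0 - 16\right) + 3 = 78 \left(-16\right) + 3 = -1248 + 3 = -1245$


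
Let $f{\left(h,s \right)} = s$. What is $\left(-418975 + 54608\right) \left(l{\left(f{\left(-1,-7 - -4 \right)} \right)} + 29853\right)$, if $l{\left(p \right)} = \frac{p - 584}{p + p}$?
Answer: $- \frac{65478571735}{6} \approx -1.0913 \cdot 10^{10}$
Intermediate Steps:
$l{\left(p \right)} = \frac{-584 + p}{2 p}$
$\left(-418975 + 54608\right) \left(l{\left(f{\left(-1,-7 - -4 \right)} \right)} + 29853\right) = \left(-418975 + 54608\right) \left(\frac{-584 - 3}{2 \left(-7 - -4\right)} + 29853\right) = - 364367 \left(\frac{-584 + \left(-7 + 4\right)}{2 \left(-7 + 4\right)} + 29853\right) = - 364367 \left(\frac{-584 - 3}{2 \left(-3\right)} + 29853\right) = - 364367 \left(\frac{1}{2} \left(- \frac{1}{3}\right) \left(-587\right) + 29853\right) = - 364367 \left(\frac{587}{6} + 29853\right) = \left(-364367\right) \frac{179705}{6} = - \frac{65478571735}{6}$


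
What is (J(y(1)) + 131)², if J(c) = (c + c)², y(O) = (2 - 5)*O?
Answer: 27889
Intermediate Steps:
y(O) = -3*O
J(c) = 4*c² (J(c) = (2*c)² = 4*c²)
(J(y(1)) + 131)² = (4*(-3*1)² + 131)² = (4*(-3)² + 131)² = (4*9 + 131)² = (36 + 131)² = 167² = 27889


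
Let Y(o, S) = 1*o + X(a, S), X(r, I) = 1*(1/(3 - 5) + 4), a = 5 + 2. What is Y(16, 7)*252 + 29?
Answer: 4943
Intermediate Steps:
a = 7
X(r, I) = 7/2 (X(r, I) = 1*(1/(-2) + 4) = 1*(-½ + 4) = 1*(7/2) = 7/2)
Y(o, S) = 7/2 + o (Y(o, S) = 1*o + 7/2 = o + 7/2 = 7/2 + o)
Y(16, 7)*252 + 29 = (7/2 + 16)*252 + 29 = (39/2)*252 + 29 = 4914 + 29 = 4943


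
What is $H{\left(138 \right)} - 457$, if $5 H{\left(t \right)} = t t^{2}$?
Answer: $\frac{2625787}{5} \approx 5.2516 \cdot 10^{5}$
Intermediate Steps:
$H{\left(t \right)} = \frac{t^{3}}{5}$ ($H{\left(t \right)} = \frac{t t^{2}}{5} = \frac{t^{3}}{5}$)
$H{\left(138 \right)} - 457 = \frac{138^{3}}{5} - 457 = \frac{1}{5} \cdot 2628072 - 457 = \frac{2628072}{5} - 457 = \frac{2625787}{5}$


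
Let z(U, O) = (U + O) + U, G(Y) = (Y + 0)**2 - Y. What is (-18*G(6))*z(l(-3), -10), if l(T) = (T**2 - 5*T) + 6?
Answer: -27000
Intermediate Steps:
l(T) = 6 + T**2 - 5*T
G(Y) = Y**2 - Y
z(U, O) = O + 2*U (z(U, O) = (O + U) + U = O + 2*U)
(-18*G(6))*z(l(-3), -10) = (-108*(-1 + 6))*(-10 + 2*(6 + (-3)**2 - 5*(-3))) = (-108*5)*(-10 + 2*(6 + 9 + 15)) = (-18*30)*(-10 + 2*30) = -540*(-10 + 60) = -540*50 = -27000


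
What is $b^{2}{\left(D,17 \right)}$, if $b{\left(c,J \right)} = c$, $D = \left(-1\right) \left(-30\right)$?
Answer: $900$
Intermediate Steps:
$D = 30$
$b^{2}{\left(D,17 \right)} = 30^{2} = 900$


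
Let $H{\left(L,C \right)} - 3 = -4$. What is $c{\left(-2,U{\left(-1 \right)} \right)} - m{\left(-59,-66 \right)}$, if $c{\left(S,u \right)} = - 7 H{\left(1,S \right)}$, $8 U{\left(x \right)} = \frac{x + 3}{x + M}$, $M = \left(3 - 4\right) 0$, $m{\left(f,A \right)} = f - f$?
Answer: $7$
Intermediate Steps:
$H{\left(L,C \right)} = -1$ ($H{\left(L,C \right)} = 3 - 4 = -1$)
$m{\left(f,A \right)} = 0$
$M = 0$ ($M = \left(-1\right) 0 = 0$)
$U{\left(x \right)} = \frac{3 + x}{8 x}$ ($U{\left(x \right)} = \frac{\left(x + 3\right) \frac{1}{x + 0}}{8} = \frac{\left(3 + x\right) \frac{1}{x}}{8} = \frac{\frac{1}{x} \left(3 + x\right)}{8} = \frac{3 + x}{8 x}$)
$c{\left(S,u \right)} = 7$ ($c{\left(S,u \right)} = \left(-7\right) \left(-1\right) = 7$)
$c{\left(-2,U{\left(-1 \right)} \right)} - m{\left(-59,-66 \right)} = 7 - 0 = 7 + 0 = 7$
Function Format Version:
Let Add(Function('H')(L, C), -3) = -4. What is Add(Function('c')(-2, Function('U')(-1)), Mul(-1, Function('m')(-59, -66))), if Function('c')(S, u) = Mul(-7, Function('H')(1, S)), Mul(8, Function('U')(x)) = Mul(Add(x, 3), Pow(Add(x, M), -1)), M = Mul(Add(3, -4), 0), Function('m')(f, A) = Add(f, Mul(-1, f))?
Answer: 7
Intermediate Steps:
Function('H')(L, C) = -1 (Function('H')(L, C) = Add(3, -4) = -1)
Function('m')(f, A) = 0
M = 0 (M = Mul(-1, 0) = 0)
Function('U')(x) = Mul(Rational(1, 8), Pow(x, -1), Add(3, x)) (Function('U')(x) = Mul(Rational(1, 8), Mul(Add(x, 3), Pow(Add(x, 0), -1))) = Mul(Rational(1, 8), Mul(Add(3, x), Pow(x, -1))) = Mul(Rational(1, 8), Mul(Pow(x, -1), Add(3, x))) = Mul(Rational(1, 8), Pow(x, -1), Add(3, x)))
Function('c')(S, u) = 7 (Function('c')(S, u) = Mul(-7, -1) = 7)
Add(Function('c')(-2, Function('U')(-1)), Mul(-1, Function('m')(-59, -66))) = Add(7, Mul(-1, 0)) = Add(7, 0) = 7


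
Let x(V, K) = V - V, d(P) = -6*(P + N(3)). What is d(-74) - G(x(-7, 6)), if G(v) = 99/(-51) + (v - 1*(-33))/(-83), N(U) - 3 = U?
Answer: 578988/1411 ≈ 410.34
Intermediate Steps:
N(U) = 3 + U
d(P) = -36 - 6*P (d(P) = -6*(P + (3 + 3)) = -6*(P + 6) = -6*(6 + P) = -36 - 6*P)
x(V, K) = 0
G(v) = -3300/1411 - v/83 (G(v) = 99*(-1/51) + (v + 33)*(-1/83) = -33/17 + (33 + v)*(-1/83) = -33/17 + (-33/83 - v/83) = -3300/1411 - v/83)
d(-74) - G(x(-7, 6)) = (-36 - 6*(-74)) - (-3300/1411 - 1/83*0) = (-36 + 444) - (-3300/1411 + 0) = 408 - 1*(-3300/1411) = 408 + 3300/1411 = 578988/1411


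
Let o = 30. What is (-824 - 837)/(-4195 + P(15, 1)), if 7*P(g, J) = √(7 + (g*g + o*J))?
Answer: 341426855/862302963 + 11627*√262/862302963 ≈ 0.39617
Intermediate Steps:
P(g, J) = √(7 + g² + 30*J)/7 (P(g, J) = √(7 + (g*g + 30*J))/7 = √(7 + (g² + 30*J))/7 = √(7 + g² + 30*J)/7)
(-824 - 837)/(-4195 + P(15, 1)) = (-824 - 837)/(-4195 + √(7 + 15² + 30*1)/7) = -1661/(-4195 + √(7 + 225 + 30)/7) = -1661/(-4195 + √262/7)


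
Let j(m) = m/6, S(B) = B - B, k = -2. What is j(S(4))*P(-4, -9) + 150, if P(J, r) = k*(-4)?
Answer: 150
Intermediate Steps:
S(B) = 0
j(m) = m/6 (j(m) = m*(⅙) = m/6)
P(J, r) = 8 (P(J, r) = -2*(-4) = 8)
j(S(4))*P(-4, -9) + 150 = ((⅙)*0)*8 + 150 = 0*8 + 150 = 0 + 150 = 150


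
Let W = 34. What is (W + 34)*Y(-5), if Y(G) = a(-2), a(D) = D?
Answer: -136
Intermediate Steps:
Y(G) = -2
(W + 34)*Y(-5) = (34 + 34)*(-2) = 68*(-2) = -136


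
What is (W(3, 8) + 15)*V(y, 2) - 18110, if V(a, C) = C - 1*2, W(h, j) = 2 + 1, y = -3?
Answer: -18110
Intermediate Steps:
W(h, j) = 3
V(a, C) = -2 + C (V(a, C) = C - 2 = -2 + C)
(W(3, 8) + 15)*V(y, 2) - 18110 = (3 + 15)*(-2 + 2) - 18110 = 18*0 - 18110 = 0 - 18110 = -18110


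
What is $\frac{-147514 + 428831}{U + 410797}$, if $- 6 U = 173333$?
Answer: $\frac{1687902}{2291449} \approx 0.73661$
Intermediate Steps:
$U = - \frac{173333}{6}$ ($U = \left(- \frac{1}{6}\right) 173333 = - \frac{173333}{6} \approx -28889.0$)
$\frac{-147514 + 428831}{U + 410797} = \frac{-147514 + 428831}{- \frac{173333}{6} + 410797} = \frac{281317}{\frac{2291449}{6}} = 281317 \cdot \frac{6}{2291449} = \frac{1687902}{2291449}$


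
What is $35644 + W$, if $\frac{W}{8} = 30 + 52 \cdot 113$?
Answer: $82892$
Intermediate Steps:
$W = 47248$ ($W = 8 \left(30 + 52 \cdot 113\right) = 8 \left(30 + 5876\right) = 8 \cdot 5906 = 47248$)
$35644 + W = 35644 + 47248 = 82892$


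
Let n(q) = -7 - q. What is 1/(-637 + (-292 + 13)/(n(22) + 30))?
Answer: -1/916 ≈ -0.0010917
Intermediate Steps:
1/(-637 + (-292 + 13)/(n(22) + 30)) = 1/(-637 + (-292 + 13)/((-7 - 1*22) + 30)) = 1/(-637 - 279/((-7 - 22) + 30)) = 1/(-637 - 279/(-29 + 30)) = 1/(-637 - 279/1) = 1/(-637 - 279*1) = 1/(-637 - 279) = 1/(-916) = -1/916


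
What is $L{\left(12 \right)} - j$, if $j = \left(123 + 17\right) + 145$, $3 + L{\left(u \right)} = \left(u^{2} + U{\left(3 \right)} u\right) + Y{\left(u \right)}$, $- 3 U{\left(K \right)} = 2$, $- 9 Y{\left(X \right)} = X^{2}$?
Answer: $-168$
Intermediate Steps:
$Y{\left(X \right)} = - \frac{X^{2}}{9}$
$U{\left(K \right)} = - \frac{2}{3}$ ($U{\left(K \right)} = \left(- \frac{1}{3}\right) 2 = - \frac{2}{3}$)
$L{\left(u \right)} = -3 - \frac{2 u}{3} + \frac{8 u^{2}}{9}$ ($L{\left(u \right)} = -3 + \left(\left(u^{2} - \frac{2 u}{3}\right) - \frac{u^{2}}{9}\right) = -3 + \left(- \frac{2 u}{3} + \frac{8 u^{2}}{9}\right) = -3 - \frac{2 u}{3} + \frac{8 u^{2}}{9}$)
$j = 285$ ($j = 140 + 145 = 285$)
$L{\left(12 \right)} - j = \left(-3 - 8 + \frac{8 \cdot 12^{2}}{9}\right) - 285 = \left(-3 - 8 + \frac{8}{9} \cdot 144\right) - 285 = \left(-3 - 8 + 128\right) - 285 = 117 - 285 = -168$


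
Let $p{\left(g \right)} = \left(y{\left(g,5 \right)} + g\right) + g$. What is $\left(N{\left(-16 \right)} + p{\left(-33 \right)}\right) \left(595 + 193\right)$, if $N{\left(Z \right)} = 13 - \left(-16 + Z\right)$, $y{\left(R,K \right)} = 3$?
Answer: $-14184$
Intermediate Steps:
$N{\left(Z \right)} = 29 - Z$
$p{\left(g \right)} = 3 + 2 g$ ($p{\left(g \right)} = \left(3 + g\right) + g = 3 + 2 g$)
$\left(N{\left(-16 \right)} + p{\left(-33 \right)}\right) \left(595 + 193\right) = \left(\left(29 - -16\right) + \left(3 + 2 \left(-33\right)\right)\right) \left(595 + 193\right) = \left(\left(29 + 16\right) + \left(3 - 66\right)\right) 788 = \left(45 - 63\right) 788 = \left(-18\right) 788 = -14184$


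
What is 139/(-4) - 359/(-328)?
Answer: -11039/328 ≈ -33.656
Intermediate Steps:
139/(-4) - 359/(-328) = 139*(-¼) - 359*(-1/328) = -139/4 + 359/328 = -11039/328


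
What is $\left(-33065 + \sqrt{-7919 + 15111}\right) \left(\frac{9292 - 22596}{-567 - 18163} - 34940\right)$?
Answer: $\frac{2163816240624}{1873} - \frac{654412896 \sqrt{1798}}{9365} \approx 1.1523 \cdot 10^{9}$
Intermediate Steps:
$\left(-33065 + \sqrt{-7919 + 15111}\right) \left(\frac{9292 - 22596}{-567 - 18163} - 34940\right) = \left(-33065 + \sqrt{7192}\right) \left(- \frac{13304}{-18730} - 34940\right) = \left(-33065 + 2 \sqrt{1798}\right) \left(\left(-13304\right) \left(- \frac{1}{18730}\right) - 34940\right) = \left(-33065 + 2 \sqrt{1798}\right) \left(\frac{6652}{9365} - 34940\right) = \left(-33065 + 2 \sqrt{1798}\right) \left(- \frac{327206448}{9365}\right) = \frac{2163816240624}{1873} - \frac{654412896 \sqrt{1798}}{9365}$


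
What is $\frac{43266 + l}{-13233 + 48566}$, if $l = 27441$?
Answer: $\frac{70707}{35333} \approx 2.0012$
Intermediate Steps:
$\frac{43266 + l}{-13233 + 48566} = \frac{43266 + 27441}{-13233 + 48566} = \frac{70707}{35333}$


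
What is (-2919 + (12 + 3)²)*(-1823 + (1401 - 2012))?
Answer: 6557196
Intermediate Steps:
(-2919 + (12 + 3)²)*(-1823 + (1401 - 2012)) = (-2919 + 15²)*(-1823 - 611) = (-2919 + 225)*(-2434) = -2694*(-2434) = 6557196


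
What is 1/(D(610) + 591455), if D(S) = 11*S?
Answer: 1/598165 ≈ 1.6718e-6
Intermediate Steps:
1/(D(610) + 591455) = 1/(11*610 + 591455) = 1/(6710 + 591455) = 1/598165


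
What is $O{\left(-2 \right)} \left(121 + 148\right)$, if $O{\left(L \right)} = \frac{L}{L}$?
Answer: $269$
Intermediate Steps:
$O{\left(L \right)} = 1$
$O{\left(-2 \right)} \left(121 + 148\right) = 1 \left(121 + 148\right) = 1 \cdot 269 = 269$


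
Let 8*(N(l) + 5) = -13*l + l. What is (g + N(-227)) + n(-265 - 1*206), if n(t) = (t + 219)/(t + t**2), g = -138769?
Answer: -10215008049/73790 ≈ -1.3843e+5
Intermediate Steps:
N(l) = -5 - 3*l/2 (N(l) = -5 + (-13*l + l)/8 = -5 + (-12*l)/8 = -5 - 3*l/2)
n(t) = (219 + t)/(t + t**2)
(g + N(-227)) + n(-265 - 1*206) = (-138769 + (-5 - 3/2*(-227))) + (219 + (-265 - 1*206))/((-265 - 1*206)*(1 + (-265 - 1*206))) = (-138769 + (-5 + 681/2)) + (219 + (-265 - 206))/((-265 - 206)*(1 + (-265 - 206))) = (-138769 + 671/2) + (219 - 471)/((-471)*(1 - 471)) = -276867/2 - 1/471*(-252)/(-470) = -276867/2 - 1/471*(-1/470)*(-252) = -276867/2 - 42/36895 = -10215008049/73790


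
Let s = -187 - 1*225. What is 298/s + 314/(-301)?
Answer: -109533/62006 ≈ -1.7665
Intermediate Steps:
s = -412 (s = -187 - 225 = -412)
298/s + 314/(-301) = 298/(-412) + 314/(-301) = 298*(-1/412) + 314*(-1/301) = -149/206 - 314/301 = -109533/62006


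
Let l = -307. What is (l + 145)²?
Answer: 26244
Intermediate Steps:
(l + 145)² = (-307 + 145)² = (-162)² = 26244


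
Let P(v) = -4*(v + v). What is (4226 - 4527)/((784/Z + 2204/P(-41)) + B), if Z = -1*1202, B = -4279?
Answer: 14833882/210578671 ≈ 0.070443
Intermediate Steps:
P(v) = -8*v
Z = -1202
(4226 - 4527)/((784/Z + 2204/P(-41)) + B) = (4226 - 4527)/((784/(-1202) + 2204/((-8*(-41)))) - 4279) = -301/((784*(-1/1202) + 2204/328) - 4279) = -301/((-392/601 + 2204*(1/328)) - 4279) = -301/((-392/601 + 551/82) - 4279) = -301/(299007/49282 - 4279) = -301/(-210578671/49282) = -301*(-49282/210578671) = 14833882/210578671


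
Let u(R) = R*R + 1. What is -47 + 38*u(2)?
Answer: 143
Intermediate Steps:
u(R) = 1 + R**2 (u(R) = R**2 + 1 = 1 + R**2)
-47 + 38*u(2) = -47 + 38*(1 + 2**2) = -47 + 38*(1 + 4) = -47 + 38*5 = -47 + 190 = 143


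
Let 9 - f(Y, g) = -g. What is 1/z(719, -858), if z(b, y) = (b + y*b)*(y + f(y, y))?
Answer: 1/1051824381 ≈ 9.5073e-10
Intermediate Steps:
f(Y, g) = 9 + g (f(Y, g) = 9 - (-1)*g = 9 + g)
z(b, y) = (9 + 2*y)*(b + b*y) (z(b, y) = (b + y*b)*(y + (9 + y)) = (b + b*y)*(9 + 2*y) = (9 + 2*y)*(b + b*y))
1/z(719, -858) = 1/(719*(9 + 2*(-858)² + 11*(-858))) = 1/(719*(9 + 2*736164 - 9438)) = 1/(719*(9 + 1472328 - 9438)) = 1/(719*1462899) = 1/1051824381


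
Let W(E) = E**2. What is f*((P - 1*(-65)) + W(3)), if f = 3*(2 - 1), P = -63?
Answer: 33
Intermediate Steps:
f = 3 (f = 3*1 = 3)
f*((P - 1*(-65)) + W(3)) = 3*((-63 - 1*(-65)) + 3**2) = 3*((-63 + 65) + 9) = 3*(2 + 9) = 3*11 = 33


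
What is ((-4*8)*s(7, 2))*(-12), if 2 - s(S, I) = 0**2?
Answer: 768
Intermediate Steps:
s(S, I) = 2 (s(S, I) = 2 - 1*0**2 = 2 - 1*0 = 2 + 0 = 2)
((-4*8)*s(7, 2))*(-12) = (-4*8*2)*(-12) = -32*2*(-12) = -64*(-12) = 768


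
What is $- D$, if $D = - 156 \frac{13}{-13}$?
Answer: $-156$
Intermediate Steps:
$D = 156$ ($D = - 156 \cdot 13 \left(- \frac{1}{13}\right) = \left(-156\right) \left(-1\right) = 156$)
$- D = \left(-1\right) 156 = -156$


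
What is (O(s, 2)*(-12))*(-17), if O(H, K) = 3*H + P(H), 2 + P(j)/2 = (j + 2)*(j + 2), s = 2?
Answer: 6936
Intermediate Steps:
P(j) = -4 + 2*(2 + j)**2 (P(j) = -4 + 2*((j + 2)*(j + 2)) = -4 + 2*((2 + j)*(2 + j)) = -4 + 2*(2 + j)**2)
O(H, K) = -4 + 2*(2 + H)**2 + 3*H (O(H, K) = 3*H + (-4 + 2*(2 + H)**2) = -4 + 2*(2 + H)**2 + 3*H)
(O(s, 2)*(-12))*(-17) = ((4 + 2*2**2 + 11*2)*(-12))*(-17) = ((4 + 2*4 + 22)*(-12))*(-17) = ((4 + 8 + 22)*(-12))*(-17) = (34*(-12))*(-17) = -408*(-17) = 6936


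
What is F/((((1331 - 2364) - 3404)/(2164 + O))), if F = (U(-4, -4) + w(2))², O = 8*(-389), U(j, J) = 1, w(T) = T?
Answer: 948/493 ≈ 1.9229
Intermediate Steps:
O = -3112
F = 9 (F = (1 + 2)² = 3² = 9)
F/((((1331 - 2364) - 3404)/(2164 + O))) = 9/((((1331 - 2364) - 3404)/(2164 - 3112))) = 9/(((-1033 - 3404)/(-948))) = 9/((-4437*(-1/948))) = 9/(1479/316) = 9*(316/1479) = 948/493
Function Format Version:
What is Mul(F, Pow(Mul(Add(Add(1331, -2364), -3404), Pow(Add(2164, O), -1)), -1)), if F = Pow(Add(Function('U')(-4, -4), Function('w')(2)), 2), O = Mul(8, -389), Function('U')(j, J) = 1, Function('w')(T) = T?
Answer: Rational(948, 493) ≈ 1.9229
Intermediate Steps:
O = -3112
F = 9 (F = Pow(Add(1, 2), 2) = Pow(3, 2) = 9)
Mul(F, Pow(Mul(Add(Add(1331, -2364), -3404), Pow(Add(2164, O), -1)), -1)) = Mul(9, Pow(Mul(Add(Add(1331, -2364), -3404), Pow(Add(2164, -3112), -1)), -1)) = Mul(9, Pow(Mul(Add(-1033, -3404), Pow(-948, -1)), -1)) = Mul(9, Pow(Mul(-4437, Rational(-1, 948)), -1)) = Mul(9, Pow(Rational(1479, 316), -1)) = Mul(9, Rational(316, 1479)) = Rational(948, 493)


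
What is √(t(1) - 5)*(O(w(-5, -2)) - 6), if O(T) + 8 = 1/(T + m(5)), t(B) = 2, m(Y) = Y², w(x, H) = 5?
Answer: -419*I*√3/30 ≈ -24.191*I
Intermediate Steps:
O(T) = -8 + 1/(25 + T) (O(T) = -8 + 1/(T + 5²) = -8 + 1/(T + 25) = -8 + 1/(25 + T))
√(t(1) - 5)*(O(w(-5, -2)) - 6) = √(2 - 5)*((-199 - 8*5)/(25 + 5) - 6) = √(-3)*((-199 - 40)/30 - 6) = (I*√3)*((1/30)*(-239) - 6) = (I*√3)*(-239/30 - 6) = (I*√3)*(-419/30) = -419*I*√3/30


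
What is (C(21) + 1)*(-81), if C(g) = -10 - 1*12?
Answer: 1701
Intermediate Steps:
C(g) = -22 (C(g) = -10 - 12 = -22)
(C(21) + 1)*(-81) = (-22 + 1)*(-81) = -21*(-81) = 1701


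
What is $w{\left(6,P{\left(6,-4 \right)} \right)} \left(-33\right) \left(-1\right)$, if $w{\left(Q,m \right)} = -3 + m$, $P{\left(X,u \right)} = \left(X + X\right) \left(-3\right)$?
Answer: $-1287$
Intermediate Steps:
$P{\left(X,u \right)} = - 6 X$ ($P{\left(X,u \right)} = 2 X \left(-3\right) = - 6 X$)
$w{\left(6,P{\left(6,-4 \right)} \right)} \left(-33\right) \left(-1\right) = \left(-3 - 36\right) \left(-33\right) \left(-1\right) = \left(-39\right) \left(-33\right) \left(-1\right) = 1287 \left(-1\right) = -1287$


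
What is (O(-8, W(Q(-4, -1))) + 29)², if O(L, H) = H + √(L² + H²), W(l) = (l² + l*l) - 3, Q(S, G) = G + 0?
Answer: (28 + √65)² ≈ 1300.5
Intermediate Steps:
Q(S, G) = G
W(l) = -3 + 2*l² (W(l) = (l² + l²) - 3 = 2*l² - 3 = -3 + 2*l²)
O(L, H) = H + √(H² + L²)
(O(-8, W(Q(-4, -1))) + 29)² = (((-3 + 2*(-1)²) + √((-3 + 2*(-1)²)² + (-8)²)) + 29)² = (((-3 + 2*1) + √((-3 + 2*1)² + 64)) + 29)² = (((-3 + 2) + √((-3 + 2)² + 64)) + 29)² = ((-1 + √((-1)² + 64)) + 29)² = ((-1 + √(1 + 64)) + 29)² = ((-1 + √65) + 29)² = (28 + √65)²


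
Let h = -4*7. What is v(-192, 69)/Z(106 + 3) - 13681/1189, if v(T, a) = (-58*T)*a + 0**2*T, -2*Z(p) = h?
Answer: 456708521/8323 ≈ 54873.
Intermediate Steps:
h = -28
Z(p) = 14 (Z(p) = -1/2*(-28) = 14)
v(T, a) = -58*T*a (v(T, a) = -58*T*a + 0*T = -58*T*a + 0 = -58*T*a)
v(-192, 69)/Z(106 + 3) - 13681/1189 = -58*(-192)*69/14 - 13681/1189 = 768384*(1/14) - 13681*1/1189 = 384192/7 - 13681/1189 = 456708521/8323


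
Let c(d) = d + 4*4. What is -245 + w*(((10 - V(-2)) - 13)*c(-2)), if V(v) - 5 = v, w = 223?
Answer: -18977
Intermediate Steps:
V(v) = 5 + v
c(d) = 16 + d (c(d) = d + 16 = 16 + d)
-245 + w*(((10 - V(-2)) - 13)*c(-2)) = -245 + 223*(((10 - (5 - 2)) - 13)*(16 - 2)) = -245 + 223*(((10 - 1*3) - 13)*14) = -245 + 223*(((10 - 3) - 13)*14) = -245 + 223*((7 - 13)*14) = -245 + 223*(-6*14) = -245 + 223*(-84) = -245 - 18732 = -18977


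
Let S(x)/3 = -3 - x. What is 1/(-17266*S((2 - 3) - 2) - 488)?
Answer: -1/488 ≈ -0.0020492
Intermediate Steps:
S(x) = -9 - 3*x (S(x) = 3*(-3 - x) = -9 - 3*x)
1/(-17266*S((2 - 3) - 2) - 488) = 1/(-17266*(-9 - 3*((2 - 3) - 2)) - 488) = 1/(-17266*(-9 - 3*(-1 - 2)) - 488) = 1/(-17266*(-9 - 3*(-3)) - 488) = 1/(-17266*(-9 + 9) - 488) = 1/(-17266*0 - 488) = 1/(-178*0 - 488) = 1/(0 - 488) = 1/(-488) = -1/488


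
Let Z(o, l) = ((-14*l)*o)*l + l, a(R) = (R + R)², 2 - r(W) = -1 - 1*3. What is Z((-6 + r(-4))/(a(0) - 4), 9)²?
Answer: 81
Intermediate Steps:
r(W) = 6 (r(W) = 2 - (-1 - 1*3) = 2 - (-1 - 3) = 2 - 1*(-4) = 2 + 4 = 6)
a(R) = 4*R² (a(R) = (2*R)² = 4*R²)
Z(o, l) = l - 14*o*l² (Z(o, l) = (-14*l*o)*l + l = -14*o*l² + l = l - 14*o*l²)
Z((-6 + r(-4))/(a(0) - 4), 9)² = (9*(1 - 14*9*(-6 + 6)/(4*0² - 4)))² = (9*(1 - 14*9*0/(4*0 - 4)))² = (9*(1 - 14*9*0/(0 - 4)))² = (9*(1 - 14*9*0/(-4)))² = (9*(1 - 14*9*0*(-¼)))² = (9*(1 - 14*9*0))² = (9*(1 + 0))² = (9*1)² = 9² = 81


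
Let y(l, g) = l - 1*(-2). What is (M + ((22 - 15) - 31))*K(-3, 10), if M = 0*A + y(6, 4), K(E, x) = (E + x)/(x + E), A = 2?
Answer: -16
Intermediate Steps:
y(l, g) = 2 + l (y(l, g) = l + 2 = 2 + l)
K(E, x) = 1 (K(E, x) = (E + x)/(E + x) = 1)
M = 8 (M = 0*2 + (2 + 6) = 0 + 8 = 8)
(M + ((22 - 15) - 31))*K(-3, 10) = (8 + ((22 - 15) - 31))*1 = (8 + (7 - 31))*1 = (8 - 24)*1 = -16*1 = -16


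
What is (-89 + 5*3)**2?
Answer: 5476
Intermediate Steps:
(-89 + 5*3)**2 = (-89 + 15)**2 = (-74)**2 = 5476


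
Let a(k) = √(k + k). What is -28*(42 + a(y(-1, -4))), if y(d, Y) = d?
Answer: -1176 - 28*I*√2 ≈ -1176.0 - 39.598*I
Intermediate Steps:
a(k) = √2*√k (a(k) = √(2*k) = √2*√k)
-28*(42 + a(y(-1, -4))) = -28*(42 + √2*√(-1)) = -28*(42 + √2*I) = -28*(42 + I*√2) = -1176 - 28*I*√2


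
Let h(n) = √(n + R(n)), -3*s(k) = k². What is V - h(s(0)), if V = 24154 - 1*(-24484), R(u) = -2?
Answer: 48638 - I*√2 ≈ 48638.0 - 1.4142*I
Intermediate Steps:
s(k) = -k²/3
h(n) = √(-2 + n) (h(n) = √(n - 2) = √(-2 + n))
V = 48638 (V = 24154 + 24484 = 48638)
V - h(s(0)) = 48638 - √(-2 - ⅓*0²) = 48638 - √(-2 - ⅓*0) = 48638 - √(-2 + 0) = 48638 - √(-2) = 48638 - I*√2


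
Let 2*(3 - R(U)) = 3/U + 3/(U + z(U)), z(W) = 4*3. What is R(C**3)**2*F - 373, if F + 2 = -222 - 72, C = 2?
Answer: -2072957/800 ≈ -2591.2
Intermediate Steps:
z(W) = 12
R(U) = 3 - 3/(2*U) - 3/(2*(12 + U)) (R(U) = 3 - (3/U + 3/(U + 12))/2 = 3 - (3/U + 3/(12 + U))/2 = 3 + (-3/(2*U) - 3/(2*(12 + U))) = 3 - 3/(2*U) - 3/(2*(12 + U)))
F = -296 (F = -2 + (-222 - 72) = -2 - 294 = -296)
R(C**3)**2*F - 373 = (3*(-6 + (2**3)**2 + 11*2**3)/((2**3)*(12 + 2**3)))**2*(-296) - 373 = (3*(-6 + 8**2 + 11*8)/(8*(12 + 8)))**2*(-296) - 373 = (3*(1/8)*(-6 + 64 + 88)/20)**2*(-296) - 373 = (3*(1/8)*(1/20)*146)**2*(-296) - 373 = (219/80)**2*(-296) - 373 = (47961/6400)*(-296) - 373 = -1774557/800 - 373 = -2072957/800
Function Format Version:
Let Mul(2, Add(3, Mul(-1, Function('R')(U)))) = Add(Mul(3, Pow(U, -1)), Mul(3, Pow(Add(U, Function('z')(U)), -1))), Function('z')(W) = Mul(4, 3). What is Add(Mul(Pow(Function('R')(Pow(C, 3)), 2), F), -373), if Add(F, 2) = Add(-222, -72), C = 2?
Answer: Rational(-2072957, 800) ≈ -2591.2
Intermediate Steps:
Function('z')(W) = 12
Function('R')(U) = Add(3, Mul(Rational(-3, 2), Pow(U, -1)), Mul(Rational(-3, 2), Pow(Add(12, U), -1))) (Function('R')(U) = Add(3, Mul(Rational(-1, 2), Add(Mul(3, Pow(U, -1)), Mul(3, Pow(Add(U, 12), -1))))) = Add(3, Mul(Rational(-1, 2), Add(Mul(3, Pow(U, -1)), Mul(3, Pow(Add(12, U), -1))))) = Add(3, Add(Mul(Rational(-3, 2), Pow(U, -1)), Mul(Rational(-3, 2), Pow(Add(12, U), -1)))) = Add(3, Mul(Rational(-3, 2), Pow(U, -1)), Mul(Rational(-3, 2), Pow(Add(12, U), -1))))
F = -296 (F = Add(-2, Add(-222, -72)) = Add(-2, -294) = -296)
Add(Mul(Pow(Function('R')(Pow(C, 3)), 2), F), -373) = Add(Mul(Pow(Mul(3, Pow(Pow(2, 3), -1), Pow(Add(12, Pow(2, 3)), -1), Add(-6, Pow(Pow(2, 3), 2), Mul(11, Pow(2, 3)))), 2), -296), -373) = Add(Mul(Pow(Mul(3, Pow(8, -1), Pow(Add(12, 8), -1), Add(-6, Pow(8, 2), Mul(11, 8))), 2), -296), -373) = Add(Mul(Pow(Mul(3, Rational(1, 8), Pow(20, -1), Add(-6, 64, 88)), 2), -296), -373) = Add(Mul(Pow(Mul(3, Rational(1, 8), Rational(1, 20), 146), 2), -296), -373) = Add(Mul(Pow(Rational(219, 80), 2), -296), -373) = Add(Mul(Rational(47961, 6400), -296), -373) = Add(Rational(-1774557, 800), -373) = Rational(-2072957, 800)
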